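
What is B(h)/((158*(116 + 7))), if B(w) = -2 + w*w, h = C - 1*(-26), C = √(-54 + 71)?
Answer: 691/19434 + 26*√17/9717 ≈ 0.046589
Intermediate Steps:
C = √17 ≈ 4.1231
h = 26 + √17 (h = √17 - 1*(-26) = √17 + 26 = 26 + √17 ≈ 30.123)
B(w) = -2 + w²
B(h)/((158*(116 + 7))) = (-2 + (26 + √17)²)/((158*(116 + 7))) = (-2 + (26 + √17)²)/((158*123)) = (-2 + (26 + √17)²)/19434 = (-2 + (26 + √17)²)*(1/19434) = -1/9717 + (26 + √17)²/19434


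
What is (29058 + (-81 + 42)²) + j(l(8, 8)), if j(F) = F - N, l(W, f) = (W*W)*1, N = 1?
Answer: 30642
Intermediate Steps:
l(W, f) = W² (l(W, f) = W²*1 = W²)
j(F) = -1 + F (j(F) = F - 1*1 = F - 1 = -1 + F)
(29058 + (-81 + 42)²) + j(l(8, 8)) = (29058 + (-81 + 42)²) + (-1 + 8²) = (29058 + (-39)²) + (-1 + 64) = (29058 + 1521) + 63 = 30579 + 63 = 30642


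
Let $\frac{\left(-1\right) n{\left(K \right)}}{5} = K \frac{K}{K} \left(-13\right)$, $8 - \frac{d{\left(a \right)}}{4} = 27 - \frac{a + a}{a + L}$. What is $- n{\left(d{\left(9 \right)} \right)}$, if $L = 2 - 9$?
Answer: $2600$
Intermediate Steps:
$L = -7$ ($L = 2 - 9 = -7$)
$d{\left(a \right)} = -76 + \frac{8 a}{-7 + a}$ ($d{\left(a \right)} = 32 - 4 \left(27 - \frac{a + a}{a - 7}\right) = 32 - 4 \left(27 - \frac{2 a}{-7 + a}\right) = 32 + \left(-108 + \frac{8 a}{-7 + a}\right) = -76 + \frac{8 a}{-7 + a}$)
$n{\left(K \right)} = 65 K$ ($n{\left(K \right)} = - 5 K \frac{K}{K} \left(-13\right) = - 5 K 1 \left(-13\right) = - 5 K \left(-13\right) = - 5 \left(- 13 K\right) = 65 K$)
$- n{\left(d{\left(9 \right)} \right)} = - 65 \frac{4 \left(133 - 153\right)}{-7 + 9} = - 65 \frac{4 \left(133 - 153\right)}{2} = - 65 \cdot 4 \cdot \frac{1}{2} \left(-20\right) = - 65 \left(-40\right) = \left(-1\right) \left(-2600\right) = 2600$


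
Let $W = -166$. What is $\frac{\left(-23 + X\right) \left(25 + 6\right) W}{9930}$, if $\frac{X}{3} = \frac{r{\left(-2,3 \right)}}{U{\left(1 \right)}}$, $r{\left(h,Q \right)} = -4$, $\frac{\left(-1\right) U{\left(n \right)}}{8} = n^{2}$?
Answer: $\frac{110639}{9930} \approx 11.142$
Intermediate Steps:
$U{\left(n \right)} = - 8 n^{2}$
$X = \frac{3}{2}$ ($X = 3 \left(- \frac{4}{\left(-8\right) 1^{2}}\right) = 3 \left(- \frac{4}{\left(-8\right) 1}\right) = 3 \left(- \frac{4}{-8}\right) = 3 \left(\left(-4\right) \left(- \frac{1}{8}\right)\right) = 3 \cdot \frac{1}{2} = \frac{3}{2} \approx 1.5$)
$\frac{\left(-23 + X\right) \left(25 + 6\right) W}{9930} = \frac{\left(-23 + \frac{3}{2}\right) \left(25 + 6\right) \left(-166\right)}{9930} = \left(- \frac{43}{2}\right) 31 \left(-166\right) \frac{1}{9930} = \left(- \frac{1333}{2}\right) \left(-166\right) \frac{1}{9930} = 110639 \cdot \frac{1}{9930} = \frac{110639}{9930}$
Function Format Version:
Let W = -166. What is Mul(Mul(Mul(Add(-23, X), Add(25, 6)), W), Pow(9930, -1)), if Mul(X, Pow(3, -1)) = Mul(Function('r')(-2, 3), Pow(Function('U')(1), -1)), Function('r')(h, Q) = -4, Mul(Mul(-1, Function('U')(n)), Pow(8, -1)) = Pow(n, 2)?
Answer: Rational(110639, 9930) ≈ 11.142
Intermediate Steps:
Function('U')(n) = Mul(-8, Pow(n, 2))
X = Rational(3, 2) (X = Mul(3, Mul(-4, Pow(Mul(-8, Pow(1, 2)), -1))) = Mul(3, Mul(-4, Pow(Mul(-8, 1), -1))) = Mul(3, Mul(-4, Pow(-8, -1))) = Mul(3, Mul(-4, Rational(-1, 8))) = Mul(3, Rational(1, 2)) = Rational(3, 2) ≈ 1.5000)
Mul(Mul(Mul(Add(-23, X), Add(25, 6)), W), Pow(9930, -1)) = Mul(Mul(Mul(Add(-23, Rational(3, 2)), Add(25, 6)), -166), Pow(9930, -1)) = Mul(Mul(Mul(Rational(-43, 2), 31), -166), Rational(1, 9930)) = Mul(Mul(Rational(-1333, 2), -166), Rational(1, 9930)) = Mul(110639, Rational(1, 9930)) = Rational(110639, 9930)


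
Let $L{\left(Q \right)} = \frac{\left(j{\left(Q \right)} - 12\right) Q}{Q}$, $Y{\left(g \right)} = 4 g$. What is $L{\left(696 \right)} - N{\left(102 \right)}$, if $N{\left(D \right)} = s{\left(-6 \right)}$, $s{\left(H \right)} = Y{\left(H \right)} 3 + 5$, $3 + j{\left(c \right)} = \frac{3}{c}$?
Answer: $\frac{12065}{232} \approx 52.004$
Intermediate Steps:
$j{\left(c \right)} = -3 + \frac{3}{c}$
$s{\left(H \right)} = 5 + 12 H$ ($s{\left(H \right)} = 4 H 3 + 5 = 12 H + 5 = 5 + 12 H$)
$N{\left(D \right)} = -67$ ($N{\left(D \right)} = 5 + 12 \left(-6\right) = 5 - 72 = -67$)
$L{\left(Q \right)} = -15 + \frac{3}{Q}$ ($L{\left(Q \right)} = \frac{\left(\left(-3 + \frac{3}{Q}\right) - 12\right) Q}{Q} = \frac{\left(-15 + \frac{3}{Q}\right) Q}{Q} = \frac{Q \left(-15 + \frac{3}{Q}\right)}{Q} = -15 + \frac{3}{Q}$)
$L{\left(696 \right)} - N{\left(102 \right)} = \left(-15 + \frac{3}{696}\right) - -67 = \left(-15 + 3 \cdot \frac{1}{696}\right) + 67 = \left(-15 + \frac{1}{232}\right) + 67 = - \frac{3479}{232} + 67 = \frac{12065}{232}$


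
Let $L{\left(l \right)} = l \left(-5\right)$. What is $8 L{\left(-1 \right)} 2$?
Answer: $80$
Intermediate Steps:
$L{\left(l \right)} = - 5 l$
$8 L{\left(-1 \right)} 2 = 8 \left(\left(-5\right) \left(-1\right)\right) 2 = 8 \cdot 5 \cdot 2 = 40 \cdot 2 = 80$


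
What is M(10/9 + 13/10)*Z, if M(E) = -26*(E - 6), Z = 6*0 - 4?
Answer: -16796/45 ≈ -373.24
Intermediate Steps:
Z = -4 (Z = 0 - 4 = -4)
M(E) = 156 - 26*E (M(E) = -26*(-6 + E) = 156 - 26*E)
M(10/9 + 13/10)*Z = (156 - 26*(10/9 + 13/10))*(-4) = (156 - 26*217/90)*(-4) = (156 - 2821/45)*(-4) = (4199/45)*(-4) = -16796/45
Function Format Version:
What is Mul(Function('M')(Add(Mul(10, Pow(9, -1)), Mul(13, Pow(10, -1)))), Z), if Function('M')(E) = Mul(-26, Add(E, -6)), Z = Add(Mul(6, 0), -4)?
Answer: Rational(-16796, 45) ≈ -373.24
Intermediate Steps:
Z = -4 (Z = Add(0, -4) = -4)
Function('M')(E) = Add(156, Mul(-26, E)) (Function('M')(E) = Mul(-26, Add(-6, E)) = Add(156, Mul(-26, E)))
Mul(Function('M')(Add(Mul(10, Pow(9, -1)), Mul(13, Pow(10, -1)))), Z) = Mul(Add(156, Mul(-26, Add(Mul(10, Pow(9, -1)), Mul(13, Pow(10, -1))))), -4) = Mul(Add(156, Mul(-26, Add(Mul(10, Rational(1, 9)), Mul(13, Rational(1, 10))))), -4) = Mul(Add(156, Mul(-26, Add(Rational(10, 9), Rational(13, 10)))), -4) = Mul(Add(156, Mul(-26, Rational(217, 90))), -4) = Mul(Add(156, Rational(-2821, 45)), -4) = Mul(Rational(4199, 45), -4) = Rational(-16796, 45)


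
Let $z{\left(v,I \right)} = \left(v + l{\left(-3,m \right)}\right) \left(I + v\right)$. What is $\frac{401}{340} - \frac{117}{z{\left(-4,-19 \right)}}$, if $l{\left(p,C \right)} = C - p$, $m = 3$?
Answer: $\frac{29113}{7820} \approx 3.7229$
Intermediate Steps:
$z{\left(v,I \right)} = \left(6 + v\right) \left(I + v\right)$ ($z{\left(v,I \right)} = \left(v + \left(3 - -3\right)\right) \left(I + v\right) = \left(v + \left(3 + 3\right)\right) \left(I + v\right) = \left(v + 6\right) \left(I + v\right) = \left(6 + v\right) \left(I + v\right)$)
$\frac{401}{340} - \frac{117}{z{\left(-4,-19 \right)}} = \frac{401}{340} - \frac{117}{\left(-4\right)^{2} + 6 \left(-19\right) + 6 \left(-4\right) - -76} = 401 \cdot \frac{1}{340} - \frac{117}{16 - 114 - 24 + 76} = \frac{401}{340} - \frac{117}{-46} = \frac{401}{340} - - \frac{117}{46} = \frac{401}{340} + \frac{117}{46} = \frac{29113}{7820}$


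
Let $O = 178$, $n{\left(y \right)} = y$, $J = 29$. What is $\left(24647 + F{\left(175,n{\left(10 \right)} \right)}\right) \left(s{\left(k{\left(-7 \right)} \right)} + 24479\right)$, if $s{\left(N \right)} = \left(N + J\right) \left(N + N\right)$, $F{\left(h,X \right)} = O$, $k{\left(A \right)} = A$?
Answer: $600045075$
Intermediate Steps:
$F{\left(h,X \right)} = 178$
$s{\left(N \right)} = 2 N \left(29 + N\right)$ ($s{\left(N \right)} = \left(N + 29\right) \left(N + N\right) = \left(29 + N\right) 2 N = 2 N \left(29 + N\right)$)
$\left(24647 + F{\left(175,n{\left(10 \right)} \right)}\right) \left(s{\left(k{\left(-7 \right)} \right)} + 24479\right) = \left(24647 + 178\right) \left(2 \left(-7\right) \left(29 - 7\right) + 24479\right) = 24825 \left(2 \left(-7\right) 22 + 24479\right) = 24825 \left(-308 + 24479\right) = 24825 \cdot 24171 = 600045075$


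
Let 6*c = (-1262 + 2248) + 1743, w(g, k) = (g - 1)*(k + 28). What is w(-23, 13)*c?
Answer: -447556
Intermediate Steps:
w(g, k) = (-1 + g)*(28 + k)
c = 2729/6 (c = ((-1262 + 2248) + 1743)/6 = (986 + 1743)/6 = (⅙)*2729 = 2729/6 ≈ 454.83)
w(-23, 13)*c = (-28 - 1*13 + 28*(-23) - 23*13)*(2729/6) = (-28 - 13 - 644 - 299)*(2729/6) = -984*2729/6 = -447556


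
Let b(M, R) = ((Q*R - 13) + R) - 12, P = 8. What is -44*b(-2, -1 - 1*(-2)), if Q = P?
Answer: 704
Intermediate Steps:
Q = 8
b(M, R) = -25 + 9*R (b(M, R) = ((8*R - 13) + R) - 12 = ((-13 + 8*R) + R) - 12 = (-13 + 9*R) - 12 = -25 + 9*R)
-44*b(-2, -1 - 1*(-2)) = -44*(-25 + 9*(-1 - 1*(-2))) = -44*(-25 + 9*(-1 + 2)) = -44*(-25 + 9*1) = -44*(-25 + 9) = -44*(-16) = 704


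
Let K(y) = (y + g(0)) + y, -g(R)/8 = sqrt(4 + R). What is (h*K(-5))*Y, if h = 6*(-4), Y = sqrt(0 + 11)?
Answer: 624*sqrt(11) ≈ 2069.6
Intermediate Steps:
g(R) = -8*sqrt(4 + R)
Y = sqrt(11) ≈ 3.3166
K(y) = -16 + 2*y (K(y) = (y - 8*sqrt(4 + 0)) + y = (y - 8*sqrt(4)) + y = (y - 8*2) + y = (y - 16) + y = (-16 + y) + y = -16 + 2*y)
h = -24
(h*K(-5))*Y = (-24*(-16 + 2*(-5)))*sqrt(11) = (-24*(-16 - 10))*sqrt(11) = (-24*(-26))*sqrt(11) = 624*sqrt(11)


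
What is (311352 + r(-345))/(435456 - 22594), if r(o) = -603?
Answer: 310749/412862 ≈ 0.75267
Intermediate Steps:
(311352 + r(-345))/(435456 - 22594) = (311352 - 603)/(435456 - 22594) = 310749/412862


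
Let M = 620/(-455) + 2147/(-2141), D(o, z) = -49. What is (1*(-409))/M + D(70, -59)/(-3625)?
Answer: 288883893564/1670621125 ≈ 172.92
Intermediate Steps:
M = -460861/194831 (M = 620*(-1/455) + 2147*(-1/2141) = -124/91 - 2147/2141 = -460861/194831 ≈ -2.3654)
(1*(-409))/M + D(70, -59)/(-3625) = (1*(-409))/(-460861/194831) - 49/(-3625) = -409*(-194831/460861) - 49*(-1/3625) = 79685879/460861 + 49/3625 = 288883893564/1670621125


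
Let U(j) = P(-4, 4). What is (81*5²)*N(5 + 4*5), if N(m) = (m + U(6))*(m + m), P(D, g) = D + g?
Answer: 2531250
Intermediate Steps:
U(j) = 0 (U(j) = -4 + 4 = 0)
N(m) = 2*m² (N(m) = (m + 0)*(m + m) = m*(2*m) = 2*m²)
(81*5²)*N(5 + 4*5) = (81*5²)*(2*(5 + 4*5)²) = (81*25)*(2*(5 + 20)²) = 2025*(2*25²) = 2025*(2*625) = 2025*1250 = 2531250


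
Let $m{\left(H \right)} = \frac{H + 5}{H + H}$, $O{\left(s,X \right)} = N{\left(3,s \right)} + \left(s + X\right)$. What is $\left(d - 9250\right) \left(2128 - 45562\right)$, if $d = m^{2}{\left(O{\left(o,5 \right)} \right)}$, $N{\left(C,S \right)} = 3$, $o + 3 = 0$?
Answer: $401721066$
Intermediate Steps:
$o = -3$ ($o = -3 + 0 = -3$)
$O{\left(s,X \right)} = 3 + X + s$ ($O{\left(s,X \right)} = 3 + \left(s + X\right) = 3 + \left(X + s\right) = 3 + X + s$)
$m{\left(H \right)} = \frac{5 + H}{2 H}$
$d = 1$ ($d = \left(\frac{5 + \left(3 + 5 - 3\right)}{2 \left(3 + 5 - 3\right)}\right)^{2} = \left(\frac{5 + 5}{2 \cdot 5}\right)^{2} = \left(\frac{1}{2} \cdot \frac{1}{5} \cdot 10\right)^{2} = 1^{2} = 1$)
$\left(d - 9250\right) \left(2128 - 45562\right) = \left(1 - 9250\right) \left(2128 - 45562\right) = \left(-9249\right) \left(-43434\right) = 401721066$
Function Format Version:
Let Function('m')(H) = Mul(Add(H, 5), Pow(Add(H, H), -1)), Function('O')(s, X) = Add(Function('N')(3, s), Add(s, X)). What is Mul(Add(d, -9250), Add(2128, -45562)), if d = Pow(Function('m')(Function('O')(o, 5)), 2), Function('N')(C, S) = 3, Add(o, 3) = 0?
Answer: 401721066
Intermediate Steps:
o = -3 (o = Add(-3, 0) = -3)
Function('O')(s, X) = Add(3, X, s) (Function('O')(s, X) = Add(3, Add(s, X)) = Add(3, Add(X, s)) = Add(3, X, s))
Function('m')(H) = Mul(Rational(1, 2), Pow(H, -1), Add(5, H)) (Function('m')(H) = Mul(Add(5, H), Pow(Mul(2, H), -1)) = Mul(Add(5, H), Mul(Rational(1, 2), Pow(H, -1))) = Mul(Rational(1, 2), Pow(H, -1), Add(5, H)))
d = 1 (d = Pow(Mul(Rational(1, 2), Pow(Add(3, 5, -3), -1), Add(5, Add(3, 5, -3))), 2) = Pow(Mul(Rational(1, 2), Pow(5, -1), Add(5, 5)), 2) = Pow(Mul(Rational(1, 2), Rational(1, 5), 10), 2) = Pow(1, 2) = 1)
Mul(Add(d, -9250), Add(2128, -45562)) = Mul(Add(1, -9250), Add(2128, -45562)) = Mul(-9249, -43434) = 401721066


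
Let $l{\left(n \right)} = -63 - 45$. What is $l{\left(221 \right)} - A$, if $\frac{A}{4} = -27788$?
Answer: $111044$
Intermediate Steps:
$l{\left(n \right)} = -108$ ($l{\left(n \right)} = -63 - 45 = -108$)
$A = -111152$ ($A = 4 \left(-27788\right) = -111152$)
$l{\left(221 \right)} - A = -108 - -111152 = -108 + 111152 = 111044$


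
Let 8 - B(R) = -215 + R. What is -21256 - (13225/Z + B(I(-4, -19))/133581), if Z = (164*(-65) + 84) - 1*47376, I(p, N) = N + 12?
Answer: -164547024316907/7741286112 ≈ -21256.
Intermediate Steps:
I(p, N) = 12 + N
B(R) = 223 - R (B(R) = 8 - (-215 + R) = 8 + (215 - R) = 223 - R)
Z = -57952 (Z = (-10660 + 84) - 47376 = -10576 - 47376 = -57952)
-21256 - (13225/Z + B(I(-4, -19))/133581) = -21256 - (13225/(-57952) + (223 - (12 - 19))/133581) = -21256 - (13225*(-1/57952) + (223 - 1*(-7))*(1/133581)) = -21256 - (-13225/57952 + (223 + 7)*(1/133581)) = -21256 - (-13225/57952 + 230*(1/133581)) = -21256 - (-13225/57952 + 230/133581) = -21256 - 1*(-1753279765/7741286112) = -21256 + 1753279765/7741286112 = -164547024316907/7741286112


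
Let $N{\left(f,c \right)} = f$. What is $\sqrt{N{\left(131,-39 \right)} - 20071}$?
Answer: $2 i \sqrt{4985} \approx 141.21 i$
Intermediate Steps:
$\sqrt{N{\left(131,-39 \right)} - 20071} = \sqrt{131 - 20071} = \sqrt{-19940} = 2 i \sqrt{4985}$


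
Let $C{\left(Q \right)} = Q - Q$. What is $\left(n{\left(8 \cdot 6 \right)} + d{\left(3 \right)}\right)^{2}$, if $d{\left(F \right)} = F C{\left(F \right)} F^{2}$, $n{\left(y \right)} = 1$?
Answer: $1$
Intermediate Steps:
$C{\left(Q \right)} = 0$
$d{\left(F \right)} = 0$ ($d{\left(F \right)} = F 0 F^{2} = F 0 = 0$)
$\left(n{\left(8 \cdot 6 \right)} + d{\left(3 \right)}\right)^{2} = \left(1 + 0\right)^{2} = 1^{2} = 1$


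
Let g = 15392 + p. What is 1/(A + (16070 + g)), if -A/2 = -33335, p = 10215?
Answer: 1/108347 ≈ 9.2296e-6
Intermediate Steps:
A = 66670 (A = -2*(-33335) = 66670)
g = 25607 (g = 15392 + 10215 = 25607)
1/(A + (16070 + g)) = 1/(66670 + (16070 + 25607)) = 1/(66670 + 41677) = 1/108347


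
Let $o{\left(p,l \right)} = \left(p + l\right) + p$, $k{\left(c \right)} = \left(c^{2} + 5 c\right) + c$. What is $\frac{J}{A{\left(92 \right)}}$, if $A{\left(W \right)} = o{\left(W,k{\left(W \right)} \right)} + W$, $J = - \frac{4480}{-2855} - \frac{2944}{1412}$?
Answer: $- \frac{25992}{468230849} \approx -5.5511 \cdot 10^{-5}$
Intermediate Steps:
$k{\left(c \right)} = c^{2} + 6 c$
$o{\left(p,l \right)} = l + 2 p$ ($o{\left(p,l \right)} = \left(l + p\right) + p = l + 2 p$)
$J = - \frac{103968}{201563}$ ($J = \left(-4480\right) \left(- \frac{1}{2855}\right) - \frac{736}{353} = \frac{896}{571} - \frac{736}{353} = - \frac{103968}{201563} \approx -0.51581$)
$A{\left(W \right)} = 3 W + W \left(6 + W\right)$ ($A{\left(W \right)} = \left(W \left(6 + W\right) + 2 W\right) + W = \left(2 W + W \left(6 + W\right)\right) + W = 3 W + W \left(6 + W\right)$)
$\frac{J}{A{\left(92 \right)}} = - \frac{103968}{201563 \cdot 92 \left(9 + 92\right)} = - \frac{103968}{201563 \cdot 92 \cdot 101} = - \frac{103968}{201563 \cdot 9292} = \left(- \frac{103968}{201563}\right) \frac{1}{9292} = - \frac{25992}{468230849}$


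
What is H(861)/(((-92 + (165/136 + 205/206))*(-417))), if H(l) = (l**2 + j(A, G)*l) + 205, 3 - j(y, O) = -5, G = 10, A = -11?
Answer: 10483783312/524503017 ≈ 19.988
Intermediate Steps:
j(y, O) = 8 (j(y, O) = 3 - 1*(-5) = 3 + 5 = 8)
H(l) = 205 + l**2 + 8*l (H(l) = (l**2 + 8*l) + 205 = 205 + l**2 + 8*l)
H(861)/(((-92 + (165/136 + 205/206))*(-417))) = (205 + 861**2 + 8*861)/(((-92 + (165/136 + 205/206))*(-417))) = (205 + 741321 + 6888)/(((-92 + (165*(1/136) + 205*(1/206)))*(-417))) = 748414/(((-92 + (165/136 + 205/206))*(-417))) = 748414/(((-92 + 30935/14008)*(-417))) = 748414/((-1257801/14008*(-417))) = 748414/(524503017/14008) = 748414*(14008/524503017) = 10483783312/524503017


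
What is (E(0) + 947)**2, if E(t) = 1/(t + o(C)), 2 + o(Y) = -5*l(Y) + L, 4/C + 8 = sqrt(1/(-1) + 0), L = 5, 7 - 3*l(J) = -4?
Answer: 1897386481/2116 ≈ 8.9669e+5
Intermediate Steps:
l(J) = 11/3 (l(J) = 7/3 - 1/3*(-4) = 7/3 + 4/3 = 11/3)
C = 4*(-8 - I)/65 (C = 4/(-8 + sqrt(1/(-1) + 0)) = 4/(-8 + sqrt(-1 + 0)) = 4/(-8 + sqrt(-1)) = 4/(-8 + I) = 4*((-8 - I)/65) = 4*(-8 - I)/65 ≈ -0.49231 - 0.061538*I)
o(Y) = -46/3 (o(Y) = -2 + (-5*11/3 + 5) = -2 + (-55/3 + 5) = -2 - 40/3 = -46/3)
E(t) = 1/(-46/3 + t) (E(t) = 1/(t - 46/3) = 1/(-46/3 + t))
(E(0) + 947)**2 = (3/(-46 + 3*0) + 947)**2 = (3/(-46 + 0) + 947)**2 = (3/(-46) + 947)**2 = (3*(-1/46) + 947)**2 = (-3/46 + 947)**2 = (43559/46)**2 = 1897386481/2116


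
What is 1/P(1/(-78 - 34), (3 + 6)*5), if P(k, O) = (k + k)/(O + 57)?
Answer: -5712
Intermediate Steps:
P(k, O) = 2*k/(57 + O) (P(k, O) = (2*k)/(57 + O) = 2*k/(57 + O))
1/P(1/(-78 - 34), (3 + 6)*5) = 1/(2/((-78 - 34)*(57 + (3 + 6)*5))) = 1/(2/(-112*(57 + 9*5))) = 1/(2*(-1/112)/(57 + 45)) = 1/(2*(-1/112)/102) = 1/(2*(-1/112)*(1/102)) = 1/(-1/5712) = -5712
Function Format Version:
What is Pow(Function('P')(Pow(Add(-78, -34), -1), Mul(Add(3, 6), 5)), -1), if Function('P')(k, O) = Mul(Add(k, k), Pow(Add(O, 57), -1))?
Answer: -5712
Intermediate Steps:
Function('P')(k, O) = Mul(2, k, Pow(Add(57, O), -1)) (Function('P')(k, O) = Mul(Mul(2, k), Pow(Add(57, O), -1)) = Mul(2, k, Pow(Add(57, O), -1)))
Pow(Function('P')(Pow(Add(-78, -34), -1), Mul(Add(3, 6), 5)), -1) = Pow(Mul(2, Pow(Add(-78, -34), -1), Pow(Add(57, Mul(Add(3, 6), 5)), -1)), -1) = Pow(Mul(2, Pow(-112, -1), Pow(Add(57, Mul(9, 5)), -1)), -1) = Pow(Mul(2, Rational(-1, 112), Pow(Add(57, 45), -1)), -1) = Pow(Mul(2, Rational(-1, 112), Pow(102, -1)), -1) = Pow(Mul(2, Rational(-1, 112), Rational(1, 102)), -1) = Pow(Rational(-1, 5712), -1) = -5712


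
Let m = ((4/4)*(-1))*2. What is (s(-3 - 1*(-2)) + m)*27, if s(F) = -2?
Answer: -108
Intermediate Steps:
m = -2 (m = ((4*(¼))*(-1))*2 = (1*(-1))*2 = -1*2 = -2)
(s(-3 - 1*(-2)) + m)*27 = (-2 - 2)*27 = -4*27 = -108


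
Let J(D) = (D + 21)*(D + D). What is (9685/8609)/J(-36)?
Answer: 1937/1859544 ≈ 0.0010417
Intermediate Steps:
J(D) = 2*D*(21 + D) (J(D) = (21 + D)*(2*D) = 2*D*(21 + D))
(9685/8609)/J(-36) = (9685/8609)/((2*(-36)*(21 - 36))) = (9685*(1/8609))/((2*(-36)*(-15))) = (9685/8609)/1080 = (9685/8609)*(1/1080) = 1937/1859544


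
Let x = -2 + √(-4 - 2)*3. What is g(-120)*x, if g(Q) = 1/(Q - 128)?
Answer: 1/124 - 3*I*√6/248 ≈ 0.0080645 - 0.029631*I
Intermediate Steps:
g(Q) = 1/(-128 + Q)
x = -2 + 3*I*√6 (x = -2 + √(-6)*3 = -2 + (I*√6)*3 = -2 + 3*I*√6 ≈ -2.0 + 7.3485*I)
g(-120)*x = (-2 + 3*I*√6)/(-128 - 120) = (-2 + 3*I*√6)/(-248) = -(-2 + 3*I*√6)/248 = 1/124 - 3*I*√6/248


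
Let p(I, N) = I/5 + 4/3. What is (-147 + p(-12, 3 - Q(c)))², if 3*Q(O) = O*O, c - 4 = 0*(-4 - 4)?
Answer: 4932841/225 ≈ 21924.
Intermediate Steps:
c = 4 (c = 4 + 0*(-4 - 4) = 4 + 0*(-8) = 4 + 0 = 4)
Q(O) = O²/3 (Q(O) = (O*O)/3 = O²/3)
p(I, N) = 4/3 + I/5 (p(I, N) = I*(⅕) + 4*(⅓) = I/5 + 4/3 = 4/3 + I/5)
(-147 + p(-12, 3 - Q(c)))² = (-147 + (4/3 + (⅕)*(-12)))² = (-147 + (4/3 - 12/5))² = (-147 - 16/15)² = (-2221/15)² = 4932841/225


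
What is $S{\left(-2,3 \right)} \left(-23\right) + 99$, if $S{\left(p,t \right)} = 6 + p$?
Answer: $7$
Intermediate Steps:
$S{\left(-2,3 \right)} \left(-23\right) + 99 = \left(6 - 2\right) \left(-23\right) + 99 = 4 \left(-23\right) + 99 = -92 + 99 = 7$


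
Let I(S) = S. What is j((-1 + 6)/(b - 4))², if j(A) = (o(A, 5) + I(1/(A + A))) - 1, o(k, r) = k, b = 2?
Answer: 1369/100 ≈ 13.690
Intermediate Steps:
j(A) = -1 + A + 1/(2*A) (j(A) = (A + 1/(A + A)) - 1 = (A + 1/(2*A)) - 1 = -1 + A + 1/(2*A))
j((-1 + 6)/(b - 4))² = (-1 + (-1 + 6)/(2 - 4) + 1/(2*(((-1 + 6)/(2 - 4)))))² = (-1 + 5/(-2) + 1/(2*((5/(-2)))))² = (-1 + 5*(-½) + 1/(2*((5*(-½)))))² = (-1 - 5/2 + 1/(2*(-5/2)))² = (-1 - 5/2 + (½)*(-⅖))² = (-1 - 5/2 - ⅕)² = (-37/10)² = 1369/100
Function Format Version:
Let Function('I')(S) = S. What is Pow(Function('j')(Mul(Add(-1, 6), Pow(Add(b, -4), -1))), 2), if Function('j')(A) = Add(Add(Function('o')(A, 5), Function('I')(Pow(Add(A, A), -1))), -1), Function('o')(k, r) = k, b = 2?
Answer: Rational(1369, 100) ≈ 13.690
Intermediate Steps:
Function('j')(A) = Add(-1, A, Mul(Rational(1, 2), Pow(A, -1))) (Function('j')(A) = Add(Add(A, Pow(Add(A, A), -1)), -1) = Add(Add(A, Pow(Mul(2, A), -1)), -1) = Add(Add(A, Mul(Rational(1, 2), Pow(A, -1))), -1) = Add(-1, A, Mul(Rational(1, 2), Pow(A, -1))))
Pow(Function('j')(Mul(Add(-1, 6), Pow(Add(b, -4), -1))), 2) = Pow(Add(-1, Mul(Add(-1, 6), Pow(Add(2, -4), -1)), Mul(Rational(1, 2), Pow(Mul(Add(-1, 6), Pow(Add(2, -4), -1)), -1))), 2) = Pow(Add(-1, Mul(5, Pow(-2, -1)), Mul(Rational(1, 2), Pow(Mul(5, Pow(-2, -1)), -1))), 2) = Pow(Add(-1, Mul(5, Rational(-1, 2)), Mul(Rational(1, 2), Pow(Mul(5, Rational(-1, 2)), -1))), 2) = Pow(Add(-1, Rational(-5, 2), Mul(Rational(1, 2), Pow(Rational(-5, 2), -1))), 2) = Pow(Add(-1, Rational(-5, 2), Mul(Rational(1, 2), Rational(-2, 5))), 2) = Pow(Add(-1, Rational(-5, 2), Rational(-1, 5)), 2) = Pow(Rational(-37, 10), 2) = Rational(1369, 100)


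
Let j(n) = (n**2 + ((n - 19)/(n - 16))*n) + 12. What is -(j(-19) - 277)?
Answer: -2638/35 ≈ -75.371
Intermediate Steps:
j(n) = 12 + n**2 + n*(-19 + n)/(-16 + n) (j(n) = (n**2 + ((-19 + n)/(-16 + n))*n) + 12 = (n**2 + n*(-19 + n)/(-16 + n)) + 12 = 12 + n**2 + n*(-19 + n)/(-16 + n))
-(j(-19) - 277) = -((-192 + (-19)**3 - 15*(-19)**2 - 7*(-19))/(-16 - 19) - 277) = -((-192 - 6859 - 15*361 + 133)/(-35) - 277) = -(-(-192 - 6859 - 5415 + 133)/35 - 277) = -(-1/35*(-12333) - 277) = -(12333/35 - 277) = -1*2638/35 = -2638/35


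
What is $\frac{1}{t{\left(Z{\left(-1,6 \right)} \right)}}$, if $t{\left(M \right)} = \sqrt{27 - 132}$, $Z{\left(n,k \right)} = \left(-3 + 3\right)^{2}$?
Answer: $- \frac{i \sqrt{105}}{105} \approx - 0.09759 i$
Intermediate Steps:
$Z{\left(n,k \right)} = 0$ ($Z{\left(n,k \right)} = 0^{2} = 0$)
$t{\left(M \right)} = i \sqrt{105}$ ($t{\left(M \right)} = \sqrt{-105} = i \sqrt{105}$)
$\frac{1}{t{\left(Z{\left(-1,6 \right)} \right)}} = \frac{1}{i \sqrt{105}} = - \frac{i \sqrt{105}}{105}$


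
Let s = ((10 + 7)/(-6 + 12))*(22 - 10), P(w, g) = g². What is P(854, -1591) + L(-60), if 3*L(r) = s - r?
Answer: 7593937/3 ≈ 2.5313e+6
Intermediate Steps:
s = 34 (s = (17/6)*12 = 34)
L(r) = 34/3 - r/3 (L(r) = (34 - r)/3 = 34/3 - r/3)
P(854, -1591) + L(-60) = (-1591)² + (34/3 - ⅓*(-60)) = 2531281 + (34/3 + 20) = 2531281 + 94/3 = 7593937/3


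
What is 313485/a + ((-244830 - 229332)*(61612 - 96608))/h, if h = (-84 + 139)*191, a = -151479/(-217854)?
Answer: 359004028432062/176809655 ≈ 2.0305e+6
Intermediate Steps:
a = 16831/24206 (a = -151479*(-1/217854) = 16831/24206 ≈ 0.69532)
h = 10505 (h = 55*191 = 10505)
313485/a + ((-244830 - 229332)*(61612 - 96608))/h = 313485/(16831/24206) + ((-244830 - 229332)*(61612 - 96608))/10505 = 313485*(24206/16831) - 474162*(-34996)*(1/10505) = 7588217910/16831 + 16593773352*(1/10505) = 7588217910/16831 + 16593773352/10505 = 359004028432062/176809655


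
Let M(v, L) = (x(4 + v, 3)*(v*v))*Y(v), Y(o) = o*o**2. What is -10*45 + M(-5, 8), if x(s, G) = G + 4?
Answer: -22325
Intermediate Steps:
x(s, G) = 4 + G
Y(o) = o**3
M(v, L) = 7*v**5 (M(v, L) = ((4 + 3)*(v*v))*v**3 = (7*v**2)*v**3 = 7*v**5)
-10*45 + M(-5, 8) = -10*45 + 7*(-5)**5 = -450 + 7*(-3125) = -450 - 21875 = -22325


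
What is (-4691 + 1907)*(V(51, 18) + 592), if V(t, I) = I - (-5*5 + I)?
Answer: -1717728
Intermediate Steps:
V(t, I) = 25 (V(t, I) = I - (-25 + I) = I + (25 - I) = 25)
(-4691 + 1907)*(V(51, 18) + 592) = (-4691 + 1907)*(25 + 592) = -2784*617 = -1717728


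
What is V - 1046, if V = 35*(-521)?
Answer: -19281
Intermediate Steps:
V = -18235
V - 1046 = -18235 - 1046 = -19281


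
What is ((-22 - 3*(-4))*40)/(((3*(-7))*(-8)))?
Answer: -50/21 ≈ -2.3810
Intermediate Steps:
((-22 - 3*(-4))*40)/(((3*(-7))*(-8))) = ((-22 + 12)*40)/((-21*(-8))) = -10*40/168 = -400*1/168 = -50/21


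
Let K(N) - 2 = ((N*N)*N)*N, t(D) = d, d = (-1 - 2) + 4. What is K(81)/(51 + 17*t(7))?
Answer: 43046723/68 ≈ 6.3304e+5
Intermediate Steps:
d = 1 (d = -3 + 4 = 1)
t(D) = 1
K(N) = 2 + N⁴ (K(N) = 2 + ((N*N)*N)*N = 2 + (N²*N)*N = 2 + N³*N = 2 + N⁴)
K(81)/(51 + 17*t(7)) = (2 + 81⁴)/(51 + 17*1) = (2 + 43046721)/(51 + 17) = 43046723/68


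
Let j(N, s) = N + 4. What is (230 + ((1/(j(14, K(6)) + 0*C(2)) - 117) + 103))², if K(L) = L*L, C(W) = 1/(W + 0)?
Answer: 15124321/324 ≈ 46680.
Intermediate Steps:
C(W) = 1/W
K(L) = L²
j(N, s) = 4 + N
(230 + ((1/(j(14, K(6)) + 0*C(2)) - 117) + 103))² = (230 + ((1/((4 + 14) + 0/2) - 117) + 103))² = (230 + ((1/(18 + 0*(½)) - 117) + 103))² = (230 + ((1/(18 + 0) - 117) + 103))² = (230 + ((1/18 - 117) + 103))² = (230 + (-2105/18 + 103))² = (230 - 251/18)² = (3889/18)² = 15124321/324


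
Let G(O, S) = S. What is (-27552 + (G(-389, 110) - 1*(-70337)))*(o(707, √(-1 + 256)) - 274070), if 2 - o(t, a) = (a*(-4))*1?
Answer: -11756146860 + 171580*√255 ≈ -1.1753e+10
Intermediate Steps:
o(t, a) = 2 + 4*a (o(t, a) = 2 - a*(-4) = 2 - (-4*a) = 2 - (-4)*a = 2 + 4*a)
(-27552 + (G(-389, 110) - 1*(-70337)))*(o(707, √(-1 + 256)) - 274070) = (-27552 + (110 - 1*(-70337)))*((2 + 4*√(-1 + 256)) - 274070) = (-27552 + (110 + 70337))*((2 + 4*√255) - 274070) = (-27552 + 70447)*(-274068 + 4*√255) = 42895*(-274068 + 4*√255) = -11756146860 + 171580*√255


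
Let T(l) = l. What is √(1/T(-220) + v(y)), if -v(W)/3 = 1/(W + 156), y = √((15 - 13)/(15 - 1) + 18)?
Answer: √(-314160 - 55*√889)/(110*√(1092 + √889)) ≈ 0.15253*I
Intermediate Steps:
y = √889/7 (y = √(2/14 + 18) = √(2*(1/14) + 18) = √(⅐ + 18) = √(127/7) = √889/7 ≈ 4.2594)
v(W) = -3/(156 + W) (v(W) = -3/(W + 156) = -3/(156 + W))
√(1/T(-220) + v(y)) = √(1/(-220) - 3/(156 + √889/7)) = √(-1/220 - 3/(156 + √889/7))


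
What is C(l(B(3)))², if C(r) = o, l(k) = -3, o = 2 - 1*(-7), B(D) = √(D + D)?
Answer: 81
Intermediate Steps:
B(D) = √2*√D (B(D) = √(2*D) = √2*√D)
o = 9 (o = 2 + 7 = 9)
C(r) = 9
C(l(B(3)))² = 9² = 81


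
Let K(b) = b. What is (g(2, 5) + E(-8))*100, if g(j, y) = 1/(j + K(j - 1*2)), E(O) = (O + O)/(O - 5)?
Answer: 2250/13 ≈ 173.08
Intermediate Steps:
E(O) = 2*O/(-5 + O) (E(O) = (2*O)/(-5 + O) = 2*O/(-5 + O))
g(j, y) = 1/(-2 + 2*j) (g(j, y) = 1/(j + (j - 1*2)) = 1/(j + (j - 2)) = 1/(j + (-2 + j)) = 1/(-2 + 2*j))
(g(2, 5) + E(-8))*100 = (1/(2*(-1 + 2)) + 2*(-8)/(-5 - 8))*100 = ((1/2)/1 + 2*(-8)/(-13))*100 = ((1/2)*1 + 2*(-8)*(-1/13))*100 = (1/2 + 16/13)*100 = (45/26)*100 = 2250/13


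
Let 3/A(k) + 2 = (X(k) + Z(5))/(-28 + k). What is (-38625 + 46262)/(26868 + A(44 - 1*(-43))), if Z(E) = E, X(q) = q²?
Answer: 56941472/200327985 ≈ 0.28424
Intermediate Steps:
A(k) = 3/(-2 + (5 + k²)/(-28 + k)) (A(k) = 3/(-2 + (k² + 5)/(-28 + k)) = 3/(-2 + (5 + k²)/(-28 + k)))
(-38625 + 46262)/(26868 + A(44 - 1*(-43))) = (-38625 + 46262)/(26868 + 3*(-28 + (44 - 1*(-43)))/(61 + (44 - 1*(-43))² - 2*(44 - 1*(-43)))) = 7637/(26868 + 3*(-28 + (44 + 43))/(61 + (44 + 43)² - 2*(44 + 43))) = 7637/(26868 + 3*(-28 + 87)/(61 + 87² - 2*87)) = 7637/(26868 + 3*59/(61 + 7569 - 174)) = 7637/(26868 + 3*59/7456) = 7637/(26868 + 3*(1/7456)*59) = 7637/(26868 + 177/7456) = 7637/(200327985/7456) = 7637*(7456/200327985) = 56941472/200327985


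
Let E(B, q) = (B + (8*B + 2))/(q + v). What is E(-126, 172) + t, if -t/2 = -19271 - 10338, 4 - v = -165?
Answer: 20192206/341 ≈ 59215.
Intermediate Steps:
v = 169 (v = 4 - 1*(-165) = 4 + 165 = 169)
E(B, q) = (2 + 9*B)/(169 + q) (E(B, q) = (B + (8*B + 2))/(q + 169) = (B + (2 + 8*B))/(169 + q) = (2 + 9*B)/(169 + q))
t = 59218 (t = -2*(-19271 - 10338) = -2*(-29609) = 59218)
E(-126, 172) + t = (2 + 9*(-126))/(169 + 172) + 59218 = (2 - 1134)/341 + 59218 = (1/341)*(-1132) + 59218 = -1132/341 + 59218 = 20192206/341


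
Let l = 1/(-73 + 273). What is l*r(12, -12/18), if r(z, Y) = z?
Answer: 3/50 ≈ 0.060000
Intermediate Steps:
l = 1/200 ≈ 0.0050000
l*r(12, -12/18) = (1/200)*12 = 3/50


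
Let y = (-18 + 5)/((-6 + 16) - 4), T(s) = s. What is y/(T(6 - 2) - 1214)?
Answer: 13/7260 ≈ 0.0017906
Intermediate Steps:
y = -13/6 (y = -13/(10 - 4) = -13/6 ≈ -2.1667)
y/(T(6 - 2) - 1214) = -13/(6*((6 - 2) - 1214)) = -13/(6*(4 - 1214)) = -13/6/(-1210) = -13/6*(-1/1210) = 13/7260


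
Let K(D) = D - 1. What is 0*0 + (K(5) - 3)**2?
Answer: 1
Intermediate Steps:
K(D) = -1 + D
0*0 + (K(5) - 3)**2 = 0*0 + ((-1 + 5) - 3)**2 = 0 + (4 - 3)**2 = 0 + 1**2 = 0 + 1 = 1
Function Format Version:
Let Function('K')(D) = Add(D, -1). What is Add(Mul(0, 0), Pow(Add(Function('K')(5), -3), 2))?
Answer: 1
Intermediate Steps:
Function('K')(D) = Add(-1, D)
Add(Mul(0, 0), Pow(Add(Function('K')(5), -3), 2)) = Add(Mul(0, 0), Pow(Add(Add(-1, 5), -3), 2)) = Add(0, Pow(Add(4, -3), 2)) = Add(0, Pow(1, 2)) = Add(0, 1) = 1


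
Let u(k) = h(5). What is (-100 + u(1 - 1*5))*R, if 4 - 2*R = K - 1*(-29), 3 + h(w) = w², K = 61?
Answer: 3354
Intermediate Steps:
h(w) = -3 + w²
u(k) = 22 (u(k) = -3 + 5² = -3 + 25 = 22)
R = -43 (R = 2 - (61 - 1*(-29))/2 = 2 - (61 + 29)/2 = 2 - ½*90 = 2 - 45 = -43)
(-100 + u(1 - 1*5))*R = (-100 + 22)*(-43) = -78*(-43) = 3354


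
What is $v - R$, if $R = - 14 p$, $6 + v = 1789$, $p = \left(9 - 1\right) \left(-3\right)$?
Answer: $1447$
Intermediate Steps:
$p = -24$ ($p = 8 \left(-3\right) = -24$)
$v = 1783$ ($v = -6 + 1789 = 1783$)
$R = 336$ ($R = \left(-14\right) \left(-24\right) = 336$)
$v - R = 1783 - 336 = 1447$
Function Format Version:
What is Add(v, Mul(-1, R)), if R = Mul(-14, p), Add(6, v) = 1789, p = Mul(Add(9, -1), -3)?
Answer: 1447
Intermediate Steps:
p = -24 (p = Mul(8, -3) = -24)
v = 1783 (v = Add(-6, 1789) = 1783)
R = 336 (R = Mul(-14, -24) = 336)
Add(v, Mul(-1, R)) = Add(1783, Mul(-1, 336)) = Add(1783, -336) = 1447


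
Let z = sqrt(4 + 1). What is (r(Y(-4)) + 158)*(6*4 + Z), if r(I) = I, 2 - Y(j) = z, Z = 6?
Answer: 4800 - 30*sqrt(5) ≈ 4732.9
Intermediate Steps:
z = sqrt(5) ≈ 2.2361
Y(j) = 2 - sqrt(5)
(r(Y(-4)) + 158)*(6*4 + Z) = ((2 - sqrt(5)) + 158)*(6*4 + 6) = (160 - sqrt(5))*(24 + 6) = (160 - sqrt(5))*30 = 4800 - 30*sqrt(5)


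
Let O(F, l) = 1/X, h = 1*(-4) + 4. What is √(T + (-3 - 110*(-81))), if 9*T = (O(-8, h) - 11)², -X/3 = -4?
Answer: √11560633/36 ≈ 94.447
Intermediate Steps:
h = 0 (h = -4 + 4 = 0)
X = 12 (X = -3*(-4) = 12)
O(F, l) = 1/12
T = 17161/1296 (T = (1/12 - 11)²/9 = (-131/12)²/9 = (⅑)*(17161/144) = 17161/1296 ≈ 13.242)
√(T + (-3 - 110*(-81))) = √(17161/1296 + (-3 - 110*(-81))) = √(17161/1296 + (-3 + 8910)) = √(17161/1296 + 8907) = √(11560633/1296) = √11560633/36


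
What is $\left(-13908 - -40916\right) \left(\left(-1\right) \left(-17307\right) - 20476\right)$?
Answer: $-85588352$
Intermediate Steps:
$\left(-13908 - -40916\right) \left(\left(-1\right) \left(-17307\right) - 20476\right) = \left(-13908 + 40916\right) \left(17307 - 20476\right) = 27008 \left(-3169\right) = -85588352$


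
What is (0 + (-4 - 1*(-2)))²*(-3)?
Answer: -12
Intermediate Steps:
(0 + (-4 - 1*(-2)))²*(-3) = (0 + (-4 + 2))²*(-3) = (0 - 2)²*(-3) = (-2)²*(-3) = 4*(-3) = -12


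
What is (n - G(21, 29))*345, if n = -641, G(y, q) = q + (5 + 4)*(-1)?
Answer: -228045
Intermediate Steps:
G(y, q) = -9 + q (G(y, q) = q + 9*(-1) = q - 9 = -9 + q)
(n - G(21, 29))*345 = (-641 - (-9 + 29))*345 = (-641 - 1*20)*345 = (-641 - 20)*345 = -661*345 = -228045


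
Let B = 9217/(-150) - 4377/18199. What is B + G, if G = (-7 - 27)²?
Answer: 2987309867/2729850 ≈ 1094.3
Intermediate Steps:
G = 1156 (G = (-34)² = 1156)
B = -168396733/2729850 (B = 9217*(-1/150) - 4377*1/18199 = -9217/150 - 4377/18199 = -168396733/2729850 ≈ -61.687)
B + G = -168396733/2729850 + 1156 = 2987309867/2729850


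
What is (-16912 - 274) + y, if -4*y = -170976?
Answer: 25558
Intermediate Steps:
y = 42744 (y = -1/4*(-170976) = 42744)
(-16912 - 274) + y = (-16912 - 274) + 42744 = -17186 + 42744 = 25558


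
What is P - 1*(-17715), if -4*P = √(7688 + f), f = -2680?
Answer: 17715 - √313 ≈ 17697.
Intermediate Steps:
P = -√313 (P = -√(7688 - 2680)/4 = -√313 ≈ -17.692)
P - 1*(-17715) = -√313 - 1*(-17715) = -√313 + 17715 = 17715 - √313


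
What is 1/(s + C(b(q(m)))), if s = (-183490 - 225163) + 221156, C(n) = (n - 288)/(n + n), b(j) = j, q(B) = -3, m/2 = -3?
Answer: -2/374897 ≈ -5.3348e-6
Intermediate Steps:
m = -6 (m = 2*(-3) = -6)
C(n) = (-288 + n)/(2*n) (C(n) = (-288 + n)/((2*n)) = (-288 + n)*(1/(2*n)) = (-288 + n)/(2*n))
s = -187497 (s = -408653 + 221156 = -187497)
1/(s + C(b(q(m)))) = 1/(-187497 + (½)*(-288 - 3)/(-3)) = 1/(-187497 + (½)*(-⅓)*(-291)) = 1/(-187497 + 97/2) = 1/(-374897/2) = -2/374897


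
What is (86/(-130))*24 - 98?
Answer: -7402/65 ≈ -113.88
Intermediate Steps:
(86/(-130))*24 - 98 = (86*(-1/130))*24 - 98 = -43/65*24 - 98 = -1032/65 - 98 = -7402/65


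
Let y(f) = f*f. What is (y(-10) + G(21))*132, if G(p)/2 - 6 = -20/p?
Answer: 101728/7 ≈ 14533.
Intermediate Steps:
G(p) = 12 - 40/p (G(p) = 12 + 2*(-20/p) = 12 - 40/p)
y(f) = f²
(y(-10) + G(21))*132 = ((-10)² + (12 - 40/21))*132 = (100 + (12 - 40*1/21))*132 = (100 + (12 - 40/21))*132 = (100 + 212/21)*132 = (2312/21)*132 = 101728/7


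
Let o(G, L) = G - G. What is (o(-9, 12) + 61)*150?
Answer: 9150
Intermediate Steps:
o(G, L) = 0
(o(-9, 12) + 61)*150 = (0 + 61)*150 = 61*150 = 9150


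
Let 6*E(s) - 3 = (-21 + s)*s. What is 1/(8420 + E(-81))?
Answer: 2/19595 ≈ 0.00010207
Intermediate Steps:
E(s) = ½ + s*(-21 + s)/6 (E(s) = ½ + ((-21 + s)*s)/6 = ½ + (s*(-21 + s))/6 = ½ + s*(-21 + s)/6)
1/(8420 + E(-81)) = 1/(8420 + (½ - 7/2*(-81) + (⅙)*(-81)²)) = 1/(8420 + (½ + 567/2 + (⅙)*6561)) = 1/(8420 + (½ + 567/2 + 2187/2)) = 1/(8420 + 2755/2) = 1/(19595/2) = 2/19595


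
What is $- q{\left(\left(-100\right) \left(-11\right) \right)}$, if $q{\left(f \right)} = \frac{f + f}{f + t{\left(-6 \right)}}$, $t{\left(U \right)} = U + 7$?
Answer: $- \frac{2200}{1101} \approx -1.9982$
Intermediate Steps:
$t{\left(U \right)} = 7 + U$
$q{\left(f \right)} = \frac{2 f}{1 + f}$ ($q{\left(f \right)} = \frac{f + f}{f + \left(7 - 6\right)} = \frac{2 f}{f + 1} = \frac{2 f}{1 + f}$)
$- q{\left(\left(-100\right) \left(-11\right) \right)} = - \frac{2 \left(\left(-100\right) \left(-11\right)\right)}{1 - -1100} = - \frac{2 \cdot 1100}{1 + 1100} = - \frac{2 \cdot 1100}{1101} = \left(-1\right) \frac{2200}{1101} = - \frac{2200}{1101}$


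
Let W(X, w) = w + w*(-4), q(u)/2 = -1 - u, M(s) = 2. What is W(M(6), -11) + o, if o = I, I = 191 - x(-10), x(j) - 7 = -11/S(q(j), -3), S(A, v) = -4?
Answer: 857/4 ≈ 214.25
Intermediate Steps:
q(u) = -2 - 2*u (q(u) = 2*(-1 - u) = -2 - 2*u)
x(j) = 39/4 (x(j) = 7 - 11/(-4) = 7 - 11*(-1/4) = 7 + 11/4 = 39/4)
W(X, w) = -3*w (W(X, w) = w - 4*w = -3*w)
I = 725/4 (I = 191 - 1*39/4 = 191 - 39/4 = 725/4 ≈ 181.25)
o = 725/4 ≈ 181.25
W(M(6), -11) + o = -3*(-11) + 725/4 = 33 + 725/4 = 857/4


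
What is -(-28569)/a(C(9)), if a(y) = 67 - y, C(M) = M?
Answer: 28569/58 ≈ 492.57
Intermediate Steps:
-(-28569)/a(C(9)) = -(-28569)/(67 - 1*9) = -(-28569)/(67 - 9) = -(-28569)/58 = -1*(-28569/58) = 28569/58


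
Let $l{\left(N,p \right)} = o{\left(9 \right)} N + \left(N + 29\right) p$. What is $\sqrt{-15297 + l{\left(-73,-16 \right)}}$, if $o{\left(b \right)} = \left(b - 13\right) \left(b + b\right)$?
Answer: $i \sqrt{9337} \approx 96.628 i$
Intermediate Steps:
$o{\left(b \right)} = 2 b \left(-13 + b\right)$ ($o{\left(b \right)} = \left(-13 + b\right) 2 b = 2 b \left(-13 + b\right)$)
$l{\left(N,p \right)} = - 72 N + p \left(29 + N\right)$ ($l{\left(N,p \right)} = 2 \cdot 9 \left(-13 + 9\right) N + \left(N + 29\right) p = 2 \cdot 9 \left(-4\right) N + \left(29 + N\right) p = - 72 N + p \left(29 + N\right)$)
$\sqrt{-15297 + l{\left(-73,-16 \right)}} = \sqrt{-15297 - -5960} = \sqrt{-15297 + \left(5256 - 464 + 1168\right)} = \sqrt{-15297 + 5960} = \sqrt{-9337} = i \sqrt{9337}$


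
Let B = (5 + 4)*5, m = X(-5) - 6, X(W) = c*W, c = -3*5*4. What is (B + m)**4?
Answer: 13206836241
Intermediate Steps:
c = -60 (c = -15*4 = -60)
X(W) = -60*W
m = 294 (m = -60*(-5) - 6 = 300 - 6 = 294)
B = 45 (B = 9*5 = 45)
(B + m)**4 = (45 + 294)**4 = 339**4 = 13206836241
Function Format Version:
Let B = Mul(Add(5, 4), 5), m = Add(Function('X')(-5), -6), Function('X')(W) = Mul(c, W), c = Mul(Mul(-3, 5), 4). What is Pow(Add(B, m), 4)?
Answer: 13206836241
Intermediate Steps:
c = -60 (c = Mul(-15, 4) = -60)
Function('X')(W) = Mul(-60, W)
m = 294 (m = Add(Mul(-60, -5), -6) = Add(300, -6) = 294)
B = 45 (B = Mul(9, 5) = 45)
Pow(Add(B, m), 4) = Pow(Add(45, 294), 4) = Pow(339, 4) = 13206836241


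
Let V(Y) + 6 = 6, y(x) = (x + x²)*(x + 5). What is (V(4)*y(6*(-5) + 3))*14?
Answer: 0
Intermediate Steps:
y(x) = (5 + x)*(x + x²) (y(x) = (x + x²)*(5 + x) = (5 + x)*(x + x²))
V(Y) = 0 (V(Y) = -6 + 6 = 0)
(V(4)*y(6*(-5) + 3))*14 = (0*((6*(-5) + 3)*(5 + (6*(-5) + 3)² + 6*(6*(-5) + 3))))*14 = (0*((-30 + 3)*(5 + (-30 + 3)² + 6*(-30 + 3))))*14 = (0*(-27*(5 + (-27)² + 6*(-27))))*14 = (0*(-27*(5 + 729 - 162)))*14 = (0*(-27*572))*14 = (0*(-15444))*14 = 0*14 = 0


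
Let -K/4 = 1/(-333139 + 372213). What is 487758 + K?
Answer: 9529328044/19537 ≈ 4.8776e+5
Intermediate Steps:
K = -2/19537 (K = -4/(-333139 + 372213) = -4/39074 = -4*1/39074 = -2/19537 ≈ -0.00010237)
487758 + K = 487758 - 2/19537 = 9529328044/19537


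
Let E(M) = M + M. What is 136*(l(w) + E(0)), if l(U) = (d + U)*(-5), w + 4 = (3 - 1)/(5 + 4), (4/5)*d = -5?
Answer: 61370/9 ≈ 6818.9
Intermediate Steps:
d = -25/4 (d = (5/4)*(-5) = -25/4 ≈ -6.2500)
w = -34/9 (w = -4 + (3 - 1)/(5 + 4) = -4 + 2/9 = -34/9 ≈ -3.7778)
E(M) = 2*M
l(U) = 125/4 - 5*U (l(U) = (-25/4 + U)*(-5) = 125/4 - 5*U)
136*(l(w) + E(0)) = 136*((125/4 - 5*(-34/9)) + 2*0) = 136*((125/4 + 170/9) + 0) = 136*(1805/36 + 0) = 136*(1805/36) = 61370/9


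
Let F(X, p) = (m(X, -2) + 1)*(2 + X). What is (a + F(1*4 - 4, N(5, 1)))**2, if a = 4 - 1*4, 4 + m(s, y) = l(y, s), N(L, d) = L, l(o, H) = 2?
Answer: 4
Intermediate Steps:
m(s, y) = -2 (m(s, y) = -4 + 2 = -2)
F(X, p) = -2 - X (F(X, p) = (-2 + 1)*(2 + X) = -(2 + X) = -2 - X)
a = 0 (a = 4 - 4 = 0)
(a + F(1*4 - 4, N(5, 1)))**2 = (0 + (-2 - (1*4 - 4)))**2 = (0 + (-2 - (4 - 4)))**2 = (0 + (-2 - 1*0))**2 = (0 + (-2 + 0))**2 = (0 - 2)**2 = (-2)**2 = 4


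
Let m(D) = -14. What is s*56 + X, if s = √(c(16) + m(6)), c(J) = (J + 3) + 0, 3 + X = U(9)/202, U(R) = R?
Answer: -597/202 + 56*√5 ≈ 122.26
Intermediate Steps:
X = -597/202 (X = -3 + 9/202 = -597/202 ≈ -2.9554)
c(J) = 3 + J (c(J) = (3 + J) + 0 = 3 + J)
s = √5 (s = √((3 + 16) - 14) = √(19 - 14) = √5 ≈ 2.2361)
s*56 + X = √5*56 - 597/202 = 56*√5 - 597/202 = -597/202 + 56*√5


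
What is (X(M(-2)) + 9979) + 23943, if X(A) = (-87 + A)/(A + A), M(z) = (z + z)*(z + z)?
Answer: 1085433/32 ≈ 33920.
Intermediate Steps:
M(z) = 4*z² (M(z) = (2*z)*(2*z) = 4*z²)
X(A) = (-87 + A)/(2*A) (X(A) = (-87 + A)/((2*A)) = (-87 + A)*(1/(2*A)) = (-87 + A)/(2*A))
(X(M(-2)) + 9979) + 23943 = ((-87 + 4*(-2)²)/(2*((4*(-2)²))) + 9979) + 23943 = ((-87 + 4*4)/(2*((4*4))) + 9979) + 23943 = ((½)*(-87 + 16)/16 + 9979) + 23943 = ((½)*(1/16)*(-71) + 9979) + 23943 = (-71/32 + 9979) + 23943 = 319257/32 + 23943 = 1085433/32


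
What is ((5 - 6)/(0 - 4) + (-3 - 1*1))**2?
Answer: 225/16 ≈ 14.063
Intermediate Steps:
((5 - 6)/(0 - 4) + (-3 - 1*1))**2 = (-1/(-4) + (-3 - 1))**2 = (-1*(-1/4) - 4)**2 = (1/4 - 4)**2 = (-15/4)**2 = 225/16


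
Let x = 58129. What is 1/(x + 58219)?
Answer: 1/116348 ≈ 8.5949e-6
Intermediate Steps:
1/(x + 58219) = 1/(58129 + 58219) = 1/116348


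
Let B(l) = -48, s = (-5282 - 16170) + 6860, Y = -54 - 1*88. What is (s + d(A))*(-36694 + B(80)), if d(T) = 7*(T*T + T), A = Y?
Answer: -4613399004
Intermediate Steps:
Y = -142 (Y = -54 - 88 = -142)
A = -142
s = -14592 (s = -21452 + 6860 = -14592)
d(T) = 7*T + 7*T**2 (d(T) = 7*(T**2 + T) = 7*(T + T**2) = 7*T + 7*T**2)
(s + d(A))*(-36694 + B(80)) = (-14592 + 7*(-142)*(1 - 142))*(-36694 - 48) = (-14592 + 7*(-142)*(-141))*(-36742) = (-14592 + 140154)*(-36742) = 125562*(-36742) = -4613399004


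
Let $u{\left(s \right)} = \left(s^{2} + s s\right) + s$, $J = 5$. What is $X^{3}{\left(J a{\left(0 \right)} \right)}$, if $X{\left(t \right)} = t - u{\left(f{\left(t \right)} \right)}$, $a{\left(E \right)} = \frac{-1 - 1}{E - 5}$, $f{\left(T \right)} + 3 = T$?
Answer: $1$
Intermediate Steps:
$f{\left(T \right)} = -3 + T$
$u{\left(s \right)} = s + 2 s^{2}$ ($u{\left(s \right)} = \left(s^{2} + s^{2}\right) + s = 2 s^{2} + s = s + 2 s^{2}$)
$a{\left(E \right)} = - \frac{2}{-5 + E}$
$X{\left(t \right)} = t - \left(-5 + 2 t\right) \left(-3 + t\right)$ ($X{\left(t \right)} = t - \left(-3 + t\right) \left(1 + 2 \left(-3 + t\right)\right) = t - \left(-3 + t\right) \left(1 + \left(-6 + 2 t\right)\right) = t - \left(-3 + t\right) \left(-5 + 2 t\right) = t - \left(-5 + 2 t\right) \left(-3 + t\right)$)
$X^{3}{\left(J a{\left(0 \right)} \right)} = \left(5 \left(- \frac{2}{-5 + 0}\right) - \left(-5 + 2 \cdot 5 \left(- \frac{2}{-5 + 0}\right)\right) \left(-3 + 5 \left(- \frac{2}{-5 + 0}\right)\right)\right)^{3} = \left(5 \left(- \frac{2}{-5}\right) - \left(-5 + 2 \cdot 5 \left(- \frac{2}{-5}\right)\right) \left(-3 + 5 \left(- \frac{2}{-5}\right)\right)\right)^{3} = \left(5 \left(\left(-2\right) \left(- \frac{1}{5}\right)\right) - \left(-5 + 2 \cdot 5 \left(\left(-2\right) \left(- \frac{1}{5}\right)\right)\right) \left(-3 + 5 \left(\left(-2\right) \left(- \frac{1}{5}\right)\right)\right)\right)^{3} = \left(5 \cdot \frac{2}{5} - \left(-5 + 2 \cdot 5 \cdot \frac{2}{5}\right) \left(-3 + 5 \cdot \frac{2}{5}\right)\right)^{3} = \left(2 - \left(-5 + 2 \cdot 2\right) \left(-3 + 2\right)\right)^{3} = \left(2 - \left(-5 + 4\right) \left(-1\right)\right)^{3} = \left(2 - \left(-1\right) \left(-1\right)\right)^{3} = \left(2 - 1\right)^{3} = 1^{3} = 1$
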